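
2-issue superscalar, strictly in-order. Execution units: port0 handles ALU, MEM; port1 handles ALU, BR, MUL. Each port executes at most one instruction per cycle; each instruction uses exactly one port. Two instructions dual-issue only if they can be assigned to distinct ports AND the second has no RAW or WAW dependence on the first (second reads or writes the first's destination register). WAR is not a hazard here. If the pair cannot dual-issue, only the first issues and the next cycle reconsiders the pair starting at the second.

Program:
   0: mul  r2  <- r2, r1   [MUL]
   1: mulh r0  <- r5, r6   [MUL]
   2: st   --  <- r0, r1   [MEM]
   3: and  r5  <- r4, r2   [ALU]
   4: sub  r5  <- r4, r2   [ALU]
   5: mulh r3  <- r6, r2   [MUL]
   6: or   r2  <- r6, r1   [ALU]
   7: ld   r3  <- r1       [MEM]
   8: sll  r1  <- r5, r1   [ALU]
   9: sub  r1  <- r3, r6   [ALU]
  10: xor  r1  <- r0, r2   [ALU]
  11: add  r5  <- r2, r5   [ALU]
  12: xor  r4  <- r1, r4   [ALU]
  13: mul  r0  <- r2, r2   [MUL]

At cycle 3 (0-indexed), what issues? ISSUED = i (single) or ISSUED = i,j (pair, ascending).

[0] i0  mul  -- no-port MUL/MUL
[1] i1  mulh  -- RAW r0
[2] i2&i3  st+and  -- dual
[3] i4&i5  sub+mulh  -- dual
[4] i6&i7  or+ld  -- dual
[5] i8  sll  -- WAW r1
[6] i9  sub  -- WAW r1
[7] i10&i11  xor+add  -- dual
[8] i12&i13  xor+mul  -- dual

ISSUED = 4,5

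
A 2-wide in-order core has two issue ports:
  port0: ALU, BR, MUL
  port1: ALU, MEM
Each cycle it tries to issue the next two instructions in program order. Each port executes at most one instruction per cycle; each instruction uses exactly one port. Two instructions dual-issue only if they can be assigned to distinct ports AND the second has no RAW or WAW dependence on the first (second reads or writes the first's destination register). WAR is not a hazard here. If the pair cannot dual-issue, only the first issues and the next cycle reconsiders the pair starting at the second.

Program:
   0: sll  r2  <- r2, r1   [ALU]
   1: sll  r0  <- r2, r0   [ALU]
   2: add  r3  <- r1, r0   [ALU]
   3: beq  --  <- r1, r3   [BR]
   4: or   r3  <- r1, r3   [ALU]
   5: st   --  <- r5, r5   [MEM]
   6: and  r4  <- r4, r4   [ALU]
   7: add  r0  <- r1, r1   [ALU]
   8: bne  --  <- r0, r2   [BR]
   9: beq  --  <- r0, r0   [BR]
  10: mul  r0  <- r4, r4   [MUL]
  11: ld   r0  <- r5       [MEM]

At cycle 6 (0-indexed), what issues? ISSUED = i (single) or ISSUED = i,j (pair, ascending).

ISSUED = 8

0. sll.ALU @i0  | RAW r2
1. sll.ALU @i1  | RAW r0
2. add.ALU @i2  | RAW r3
3. beq.BR+or.ALU @i3/i4  | pair
4. st.MEM+and.ALU @i5/i6  | pair
5. add.ALU @i7  | RAW r0
6. bne.BR @i8  | no-port BR/BR
7. beq.BR @i9  | no-port BR/MUL
8. mul.MUL @i10  | WAW r0
9. ld.MEM @i11  | tail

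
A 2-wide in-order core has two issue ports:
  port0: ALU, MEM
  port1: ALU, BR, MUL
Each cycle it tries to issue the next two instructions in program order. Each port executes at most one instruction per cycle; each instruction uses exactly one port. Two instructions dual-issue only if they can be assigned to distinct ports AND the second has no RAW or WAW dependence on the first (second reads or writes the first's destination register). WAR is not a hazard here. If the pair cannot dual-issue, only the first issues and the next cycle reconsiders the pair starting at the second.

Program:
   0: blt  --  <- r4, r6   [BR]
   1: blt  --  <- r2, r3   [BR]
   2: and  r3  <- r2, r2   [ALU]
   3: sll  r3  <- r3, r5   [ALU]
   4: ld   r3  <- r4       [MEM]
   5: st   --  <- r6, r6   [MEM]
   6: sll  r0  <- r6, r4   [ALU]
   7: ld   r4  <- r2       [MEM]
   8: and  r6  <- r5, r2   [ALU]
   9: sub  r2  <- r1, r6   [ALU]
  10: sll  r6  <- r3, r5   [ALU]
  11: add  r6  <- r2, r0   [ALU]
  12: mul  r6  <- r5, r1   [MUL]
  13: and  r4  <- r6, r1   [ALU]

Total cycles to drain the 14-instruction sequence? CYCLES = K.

c0: i0 blt.BR  no-port BR/BR
c1: i1/i2 blt.BR+and.ALU  2-wide
c2: i3 sll.ALU  WAW r3
c3: i4 ld.MEM  no-port MEM/MEM
c4: i5/i6 st.MEM+sll.ALU  2-wide
c5: i7/i8 ld.MEM+and.ALU  2-wide
c6: i9/i10 sub.ALU+sll.ALU  2-wide
c7: i11 add.ALU  WAW r6
c8: i12 mul.MUL  RAW r6
c9: i13 and.ALU  tail

CYCLES = 10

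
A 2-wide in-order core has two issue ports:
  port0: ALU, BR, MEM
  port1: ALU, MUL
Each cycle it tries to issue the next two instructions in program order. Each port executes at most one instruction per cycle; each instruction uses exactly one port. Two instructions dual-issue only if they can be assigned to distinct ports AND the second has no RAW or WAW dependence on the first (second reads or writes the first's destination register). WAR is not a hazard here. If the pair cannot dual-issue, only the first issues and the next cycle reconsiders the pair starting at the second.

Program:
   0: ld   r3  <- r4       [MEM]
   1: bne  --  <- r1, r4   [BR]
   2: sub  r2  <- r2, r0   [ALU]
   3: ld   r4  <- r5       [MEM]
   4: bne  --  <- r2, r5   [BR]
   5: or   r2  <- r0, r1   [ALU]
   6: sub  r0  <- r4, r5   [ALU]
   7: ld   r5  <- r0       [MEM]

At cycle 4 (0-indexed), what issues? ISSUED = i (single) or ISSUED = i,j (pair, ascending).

0. ld.MEM @i0  | no-port MEM/BR
1. bne.BR+sub.ALU @i1,i2  | pair
2. ld.MEM @i3  | no-port MEM/BR
3. bne.BR+or.ALU @i4,i5  | pair
4. sub.ALU @i6  | RAW r0
5. ld.MEM @i7  | tail

ISSUED = 6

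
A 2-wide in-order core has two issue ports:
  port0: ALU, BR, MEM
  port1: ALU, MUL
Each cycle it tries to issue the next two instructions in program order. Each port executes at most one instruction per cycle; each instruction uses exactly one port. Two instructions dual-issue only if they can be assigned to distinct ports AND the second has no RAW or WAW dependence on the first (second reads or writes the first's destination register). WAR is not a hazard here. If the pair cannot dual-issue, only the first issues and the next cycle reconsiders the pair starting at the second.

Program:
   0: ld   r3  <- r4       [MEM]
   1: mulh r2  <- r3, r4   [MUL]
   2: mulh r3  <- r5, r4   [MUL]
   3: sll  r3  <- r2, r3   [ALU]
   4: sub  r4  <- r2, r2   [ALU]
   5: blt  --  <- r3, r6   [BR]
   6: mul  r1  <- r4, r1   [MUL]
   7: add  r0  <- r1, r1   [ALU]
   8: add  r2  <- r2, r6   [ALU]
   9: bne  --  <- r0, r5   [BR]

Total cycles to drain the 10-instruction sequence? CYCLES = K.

CYCLES = 7

  cy0 -> i0 (ld.MEM) RAW r3
  cy1 -> i1 (mulh.MUL) no-port MUL/MUL
  cy2 -> i2 (mulh.MUL) RAW+WAW r3
  cy3 -> i3&i4 (sll.ALU/sub.ALU) dual
  cy4 -> i5&i6 (blt.BR/mul.MUL) dual
  cy5 -> i7&i8 (add.ALU/add.ALU) dual
  cy6 -> i9 (bne.BR) tail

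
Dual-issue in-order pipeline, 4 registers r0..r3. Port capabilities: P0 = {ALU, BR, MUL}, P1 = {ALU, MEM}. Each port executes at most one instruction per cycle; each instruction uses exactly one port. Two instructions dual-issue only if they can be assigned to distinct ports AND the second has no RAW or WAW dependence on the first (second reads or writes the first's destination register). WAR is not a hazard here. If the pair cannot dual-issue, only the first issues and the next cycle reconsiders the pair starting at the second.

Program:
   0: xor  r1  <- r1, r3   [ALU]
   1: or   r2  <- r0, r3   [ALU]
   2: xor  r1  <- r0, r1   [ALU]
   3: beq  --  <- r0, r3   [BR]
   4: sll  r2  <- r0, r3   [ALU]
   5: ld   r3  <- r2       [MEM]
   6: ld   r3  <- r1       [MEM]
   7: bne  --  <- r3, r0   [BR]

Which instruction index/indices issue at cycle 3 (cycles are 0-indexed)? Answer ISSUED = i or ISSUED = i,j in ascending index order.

t=0 i0/i1:xor;or ; pair
t=1 i2/i3:xor;beq ; pair
t=2 i4:sll ; RAW r2
t=3 i5:ld ; no-port MEM/MEM
t=4 i6:ld ; RAW r3
t=5 i7:bne ; tail

ISSUED = 5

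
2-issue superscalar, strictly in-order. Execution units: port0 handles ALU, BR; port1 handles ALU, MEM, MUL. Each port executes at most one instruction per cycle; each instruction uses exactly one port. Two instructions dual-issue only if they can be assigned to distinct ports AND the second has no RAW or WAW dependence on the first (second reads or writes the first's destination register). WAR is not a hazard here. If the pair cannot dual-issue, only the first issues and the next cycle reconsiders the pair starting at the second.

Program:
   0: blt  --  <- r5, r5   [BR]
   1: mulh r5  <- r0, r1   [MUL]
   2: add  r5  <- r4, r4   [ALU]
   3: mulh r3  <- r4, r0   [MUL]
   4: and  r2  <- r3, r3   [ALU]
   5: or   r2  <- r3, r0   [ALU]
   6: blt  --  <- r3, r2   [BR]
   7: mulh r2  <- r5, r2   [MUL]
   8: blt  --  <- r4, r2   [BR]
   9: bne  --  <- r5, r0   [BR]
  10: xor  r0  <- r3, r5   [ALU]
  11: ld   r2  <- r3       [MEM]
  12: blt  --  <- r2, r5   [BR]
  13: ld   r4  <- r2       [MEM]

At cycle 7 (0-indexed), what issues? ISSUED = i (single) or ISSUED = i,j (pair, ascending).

ISSUED = 11

c0: i0&i1 blt.BR+mulh.MUL  2-wide
c1: i2&i3 add.ALU+mulh.MUL  2-wide
c2: i4 and.ALU  WAW r2
c3: i5 or.ALU  RAW r2
c4: i6&i7 blt.BR+mulh.MUL  2-wide
c5: i8 blt.BR  no-port BR/BR
c6: i9&i10 bne.BR+xor.ALU  2-wide
c7: i11 ld.MEM  RAW r2
c8: i12&i13 blt.BR+ld.MEM  2-wide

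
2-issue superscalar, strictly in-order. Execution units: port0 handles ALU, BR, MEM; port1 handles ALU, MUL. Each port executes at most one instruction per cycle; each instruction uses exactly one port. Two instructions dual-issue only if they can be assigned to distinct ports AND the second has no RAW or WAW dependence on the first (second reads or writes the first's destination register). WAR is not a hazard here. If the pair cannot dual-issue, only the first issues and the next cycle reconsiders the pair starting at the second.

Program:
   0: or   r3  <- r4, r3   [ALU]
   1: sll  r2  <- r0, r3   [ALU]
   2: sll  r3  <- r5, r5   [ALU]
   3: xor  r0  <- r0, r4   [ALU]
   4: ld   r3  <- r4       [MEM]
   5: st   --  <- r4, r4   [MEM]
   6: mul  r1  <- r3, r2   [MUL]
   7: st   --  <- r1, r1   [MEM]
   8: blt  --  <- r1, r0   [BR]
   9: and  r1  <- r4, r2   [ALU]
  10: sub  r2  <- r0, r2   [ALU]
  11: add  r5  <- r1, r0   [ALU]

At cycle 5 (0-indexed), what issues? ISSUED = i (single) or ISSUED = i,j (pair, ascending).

  cy0 -> i0 (or.ALU) RAW r3
  cy1 -> i1,i2 (sll.ALU/sll.ALU) dual
  cy2 -> i3,i4 (xor.ALU/ld.MEM) dual
  cy3 -> i5,i6 (st.MEM/mul.MUL) dual
  cy4 -> i7 (st.MEM) no-port MEM/BR
  cy5 -> i8,i9 (blt.BR/and.ALU) dual
  cy6 -> i10,i11 (sub.ALU/add.ALU) dual

ISSUED = 8,9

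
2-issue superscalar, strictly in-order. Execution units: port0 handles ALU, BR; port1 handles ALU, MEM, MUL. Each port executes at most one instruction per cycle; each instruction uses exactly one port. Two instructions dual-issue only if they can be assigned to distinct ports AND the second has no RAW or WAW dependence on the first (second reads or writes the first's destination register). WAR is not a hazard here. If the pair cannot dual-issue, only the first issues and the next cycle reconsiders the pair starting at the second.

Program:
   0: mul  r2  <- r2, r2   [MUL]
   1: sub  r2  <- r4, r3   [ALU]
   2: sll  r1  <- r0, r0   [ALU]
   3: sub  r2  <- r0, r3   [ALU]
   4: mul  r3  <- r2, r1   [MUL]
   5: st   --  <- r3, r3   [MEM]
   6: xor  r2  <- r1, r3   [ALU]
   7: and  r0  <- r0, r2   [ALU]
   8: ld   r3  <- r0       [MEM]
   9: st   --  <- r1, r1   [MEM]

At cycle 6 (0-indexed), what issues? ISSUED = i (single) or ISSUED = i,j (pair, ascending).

ISSUED = 8

[0] i0  mul  -- WAW r2
[1] i1&i2  sub;sll  -- dual
[2] i3  sub  -- RAW r2
[3] i4  mul  -- no-port MUL/MEM
[4] i5&i6  st;xor  -- dual
[5] i7  and  -- RAW r0
[6] i8  ld  -- no-port MEM/MEM
[7] i9  st  -- tail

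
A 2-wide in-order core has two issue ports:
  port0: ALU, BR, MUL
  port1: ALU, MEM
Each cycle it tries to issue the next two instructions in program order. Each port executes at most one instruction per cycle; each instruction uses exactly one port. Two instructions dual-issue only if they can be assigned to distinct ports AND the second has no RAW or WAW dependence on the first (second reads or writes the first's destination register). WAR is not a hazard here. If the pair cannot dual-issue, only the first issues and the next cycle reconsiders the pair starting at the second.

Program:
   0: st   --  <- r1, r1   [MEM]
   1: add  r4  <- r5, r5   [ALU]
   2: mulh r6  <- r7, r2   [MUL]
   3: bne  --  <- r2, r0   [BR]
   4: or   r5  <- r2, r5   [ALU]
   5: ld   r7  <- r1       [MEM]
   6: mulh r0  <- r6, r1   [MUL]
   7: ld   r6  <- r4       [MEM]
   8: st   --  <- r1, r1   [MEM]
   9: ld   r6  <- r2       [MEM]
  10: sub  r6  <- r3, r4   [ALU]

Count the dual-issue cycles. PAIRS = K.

PAIRS = 3

c0: i0,i1 st.MEM add.ALU  dual
c1: i2 mulh.MUL  no-port MUL/BR
c2: i3,i4 bne.BR or.ALU  dual
c3: i5,i6 ld.MEM mulh.MUL  dual
c4: i7 ld.MEM  no-port MEM/MEM
c5: i8 st.MEM  no-port MEM/MEM
c6: i9 ld.MEM  WAW r6
c7: i10 sub.ALU  tail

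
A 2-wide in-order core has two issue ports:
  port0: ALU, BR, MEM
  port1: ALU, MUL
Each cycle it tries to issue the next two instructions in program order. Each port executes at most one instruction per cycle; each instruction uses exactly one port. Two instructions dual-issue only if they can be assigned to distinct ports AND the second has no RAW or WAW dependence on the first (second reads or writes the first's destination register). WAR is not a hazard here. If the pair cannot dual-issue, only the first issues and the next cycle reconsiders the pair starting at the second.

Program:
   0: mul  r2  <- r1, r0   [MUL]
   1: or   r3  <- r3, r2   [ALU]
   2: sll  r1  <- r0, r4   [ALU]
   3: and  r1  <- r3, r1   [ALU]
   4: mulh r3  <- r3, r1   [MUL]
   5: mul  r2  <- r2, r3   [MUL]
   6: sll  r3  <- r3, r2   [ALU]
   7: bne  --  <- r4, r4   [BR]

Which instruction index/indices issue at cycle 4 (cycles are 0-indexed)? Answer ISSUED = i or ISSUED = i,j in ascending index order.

0. mul @i0  | RAW r2
1. or+sll @i1,i2  | pair
2. and @i3  | RAW r1
3. mulh @i4  | no-port MUL/MUL
4. mul @i5  | RAW r2
5. sll+bne @i6,i7  | pair

ISSUED = 5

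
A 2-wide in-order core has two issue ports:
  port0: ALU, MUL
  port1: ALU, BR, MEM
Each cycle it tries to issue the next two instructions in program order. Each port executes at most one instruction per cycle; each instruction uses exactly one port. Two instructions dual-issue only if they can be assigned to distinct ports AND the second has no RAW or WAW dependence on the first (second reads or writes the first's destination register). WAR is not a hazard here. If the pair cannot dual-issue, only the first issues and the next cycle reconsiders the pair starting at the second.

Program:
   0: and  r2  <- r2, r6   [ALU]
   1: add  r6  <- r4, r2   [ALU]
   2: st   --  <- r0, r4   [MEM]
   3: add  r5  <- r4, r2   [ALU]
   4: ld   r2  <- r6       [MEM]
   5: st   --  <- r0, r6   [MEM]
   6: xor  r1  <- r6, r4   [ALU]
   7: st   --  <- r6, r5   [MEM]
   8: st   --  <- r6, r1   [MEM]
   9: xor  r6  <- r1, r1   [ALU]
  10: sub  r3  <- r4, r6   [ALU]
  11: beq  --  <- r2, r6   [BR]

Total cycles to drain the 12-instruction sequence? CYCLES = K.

  cy0 -> i0 (and) RAW r2
  cy1 -> i1,i2 (add st) dual
  cy2 -> i3,i4 (add ld) dual
  cy3 -> i5,i6 (st xor) dual
  cy4 -> i7 (st) no-port MEM/MEM
  cy5 -> i8,i9 (st xor) dual
  cy6 -> i10,i11 (sub beq) dual

CYCLES = 7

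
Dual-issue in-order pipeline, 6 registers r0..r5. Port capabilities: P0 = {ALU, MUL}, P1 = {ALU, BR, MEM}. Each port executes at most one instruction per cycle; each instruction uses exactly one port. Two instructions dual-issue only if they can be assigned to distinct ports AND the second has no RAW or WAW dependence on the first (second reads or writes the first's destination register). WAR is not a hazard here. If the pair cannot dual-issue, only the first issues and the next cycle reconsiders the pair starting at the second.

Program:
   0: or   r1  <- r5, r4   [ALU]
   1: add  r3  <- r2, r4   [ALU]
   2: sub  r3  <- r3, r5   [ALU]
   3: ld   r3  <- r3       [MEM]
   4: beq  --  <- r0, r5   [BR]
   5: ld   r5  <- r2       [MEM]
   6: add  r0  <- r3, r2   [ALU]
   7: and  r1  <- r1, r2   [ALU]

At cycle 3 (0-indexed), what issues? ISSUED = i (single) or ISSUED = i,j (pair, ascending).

#0 head=0: or.ALU add.ALU i0/i1 pair
#1 head=2: sub.ALU i2 RAW+WAW r3
#2 head=3: ld.MEM i3 no-port MEM/BR
#3 head=4: beq.BR i4 no-port BR/MEM
#4 head=5: ld.MEM add.ALU i5/i6 pair
#5 head=7: and.ALU i7 tail

ISSUED = 4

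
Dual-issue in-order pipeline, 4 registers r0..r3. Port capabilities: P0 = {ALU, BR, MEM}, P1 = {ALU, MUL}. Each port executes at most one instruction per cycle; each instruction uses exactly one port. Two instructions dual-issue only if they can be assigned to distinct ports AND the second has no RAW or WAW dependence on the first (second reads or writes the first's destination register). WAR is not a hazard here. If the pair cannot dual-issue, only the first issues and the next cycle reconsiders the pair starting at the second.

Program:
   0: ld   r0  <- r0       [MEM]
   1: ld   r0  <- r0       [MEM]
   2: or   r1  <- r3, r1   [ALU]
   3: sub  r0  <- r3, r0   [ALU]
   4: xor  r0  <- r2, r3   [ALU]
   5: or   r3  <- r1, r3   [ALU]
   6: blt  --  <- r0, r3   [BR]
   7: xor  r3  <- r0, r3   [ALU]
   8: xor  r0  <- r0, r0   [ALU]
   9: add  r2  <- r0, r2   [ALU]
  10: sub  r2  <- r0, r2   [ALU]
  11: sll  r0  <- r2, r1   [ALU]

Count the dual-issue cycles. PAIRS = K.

PAIRS = 3

c0: i0 ld  no-port MEM/MEM
c1: i1/i2 ld;or  pair
c2: i3 sub  WAW r0
c3: i4/i5 xor;or  pair
c4: i6/i7 blt;xor  pair
c5: i8 xor  RAW r0
c6: i9 add  RAW+WAW r2
c7: i10 sub  RAW r2
c8: i11 sll  tail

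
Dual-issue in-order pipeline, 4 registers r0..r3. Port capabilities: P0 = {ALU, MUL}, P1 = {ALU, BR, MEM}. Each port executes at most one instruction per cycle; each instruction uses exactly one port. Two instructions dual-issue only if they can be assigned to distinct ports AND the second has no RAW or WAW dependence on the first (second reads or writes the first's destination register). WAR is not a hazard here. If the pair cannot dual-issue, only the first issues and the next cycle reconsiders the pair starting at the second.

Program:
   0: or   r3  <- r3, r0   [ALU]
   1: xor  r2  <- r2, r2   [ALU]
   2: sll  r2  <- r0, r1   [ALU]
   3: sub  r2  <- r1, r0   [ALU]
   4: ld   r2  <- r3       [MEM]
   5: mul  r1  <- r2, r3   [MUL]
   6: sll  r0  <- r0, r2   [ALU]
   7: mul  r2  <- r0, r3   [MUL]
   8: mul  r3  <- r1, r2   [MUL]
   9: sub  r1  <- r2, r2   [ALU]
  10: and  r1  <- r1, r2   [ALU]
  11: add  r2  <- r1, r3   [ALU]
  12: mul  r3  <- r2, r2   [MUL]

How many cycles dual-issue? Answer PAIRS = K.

[0] i0,i1  or/xor  -- 2-wide
[1] i2  sll  -- WAW r2
[2] i3  sub  -- WAW r2
[3] i4  ld  -- RAW r2
[4] i5,i6  mul/sll  -- 2-wide
[5] i7  mul  -- no-port MUL/MUL
[6] i8,i9  mul/sub  -- 2-wide
[7] i10  and  -- RAW r1
[8] i11  add  -- RAW r2
[9] i12  mul  -- tail

PAIRS = 3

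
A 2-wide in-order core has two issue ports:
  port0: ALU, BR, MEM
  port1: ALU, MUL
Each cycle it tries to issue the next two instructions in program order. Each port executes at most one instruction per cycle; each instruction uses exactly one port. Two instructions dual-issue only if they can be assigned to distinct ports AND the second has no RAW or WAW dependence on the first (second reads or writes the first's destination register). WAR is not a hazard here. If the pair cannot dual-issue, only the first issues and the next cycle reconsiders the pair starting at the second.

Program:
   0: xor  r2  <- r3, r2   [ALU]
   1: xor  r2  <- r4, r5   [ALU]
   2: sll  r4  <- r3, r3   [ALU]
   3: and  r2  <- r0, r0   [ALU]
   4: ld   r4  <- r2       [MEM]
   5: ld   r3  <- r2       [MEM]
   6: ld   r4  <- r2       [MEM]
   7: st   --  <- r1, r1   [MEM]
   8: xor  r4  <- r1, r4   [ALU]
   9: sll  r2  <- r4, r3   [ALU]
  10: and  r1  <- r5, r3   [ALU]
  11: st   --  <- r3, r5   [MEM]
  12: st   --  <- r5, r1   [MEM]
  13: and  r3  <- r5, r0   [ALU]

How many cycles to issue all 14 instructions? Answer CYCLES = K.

CYCLES = 10

t=0 i0:xor ; WAW r2
t=1 i1/i2:xor sll ; 2-wide
t=2 i3:and ; RAW r2
t=3 i4:ld ; no-port MEM/MEM
t=4 i5:ld ; no-port MEM/MEM
t=5 i6:ld ; no-port MEM/MEM
t=6 i7/i8:st xor ; 2-wide
t=7 i9/i10:sll and ; 2-wide
t=8 i11:st ; no-port MEM/MEM
t=9 i12/i13:st and ; 2-wide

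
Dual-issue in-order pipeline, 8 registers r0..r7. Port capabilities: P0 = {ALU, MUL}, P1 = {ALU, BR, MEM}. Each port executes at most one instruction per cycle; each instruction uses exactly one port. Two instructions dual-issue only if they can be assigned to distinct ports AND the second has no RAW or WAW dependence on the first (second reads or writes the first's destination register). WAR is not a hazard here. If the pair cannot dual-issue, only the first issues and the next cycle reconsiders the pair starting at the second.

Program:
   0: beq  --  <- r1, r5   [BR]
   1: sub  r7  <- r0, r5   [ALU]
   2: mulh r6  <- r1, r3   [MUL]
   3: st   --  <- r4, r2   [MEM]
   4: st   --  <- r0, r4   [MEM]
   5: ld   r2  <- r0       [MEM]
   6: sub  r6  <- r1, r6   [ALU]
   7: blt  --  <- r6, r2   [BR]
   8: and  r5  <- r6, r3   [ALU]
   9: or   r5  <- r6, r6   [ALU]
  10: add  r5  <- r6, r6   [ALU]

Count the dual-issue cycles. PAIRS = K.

#0 head=0: beq;sub i0/i1 pair
#1 head=2: mulh;st i2/i3 pair
#2 head=4: st i4 no-port MEM/MEM
#3 head=5: ld;sub i5/i6 pair
#4 head=7: blt;and i7/i8 pair
#5 head=9: or i9 WAW r5
#6 head=10: add i10 tail

PAIRS = 4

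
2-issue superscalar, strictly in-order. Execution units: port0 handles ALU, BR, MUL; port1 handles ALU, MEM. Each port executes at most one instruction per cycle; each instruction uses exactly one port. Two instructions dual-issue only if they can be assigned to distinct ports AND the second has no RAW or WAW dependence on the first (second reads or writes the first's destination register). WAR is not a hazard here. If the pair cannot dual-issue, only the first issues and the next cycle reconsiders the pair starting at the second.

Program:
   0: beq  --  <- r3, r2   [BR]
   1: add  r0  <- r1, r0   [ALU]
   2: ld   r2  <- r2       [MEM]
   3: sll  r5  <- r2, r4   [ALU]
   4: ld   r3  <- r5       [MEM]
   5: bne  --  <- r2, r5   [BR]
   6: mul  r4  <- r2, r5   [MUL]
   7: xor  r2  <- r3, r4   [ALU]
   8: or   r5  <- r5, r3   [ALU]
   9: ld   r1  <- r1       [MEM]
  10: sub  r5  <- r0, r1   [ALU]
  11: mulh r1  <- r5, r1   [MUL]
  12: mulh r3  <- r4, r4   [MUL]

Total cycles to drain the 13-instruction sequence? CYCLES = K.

c0: i0/i1 beq;add  2-wide
c1: i2 ld  RAW r2
c2: i3 sll  RAW r5
c3: i4/i5 ld;bne  2-wide
c4: i6 mul  RAW r4
c5: i7/i8 xor;or  2-wide
c6: i9 ld  RAW r1
c7: i10 sub  RAW r5
c8: i11 mulh  no-port MUL/MUL
c9: i12 mulh  tail

CYCLES = 10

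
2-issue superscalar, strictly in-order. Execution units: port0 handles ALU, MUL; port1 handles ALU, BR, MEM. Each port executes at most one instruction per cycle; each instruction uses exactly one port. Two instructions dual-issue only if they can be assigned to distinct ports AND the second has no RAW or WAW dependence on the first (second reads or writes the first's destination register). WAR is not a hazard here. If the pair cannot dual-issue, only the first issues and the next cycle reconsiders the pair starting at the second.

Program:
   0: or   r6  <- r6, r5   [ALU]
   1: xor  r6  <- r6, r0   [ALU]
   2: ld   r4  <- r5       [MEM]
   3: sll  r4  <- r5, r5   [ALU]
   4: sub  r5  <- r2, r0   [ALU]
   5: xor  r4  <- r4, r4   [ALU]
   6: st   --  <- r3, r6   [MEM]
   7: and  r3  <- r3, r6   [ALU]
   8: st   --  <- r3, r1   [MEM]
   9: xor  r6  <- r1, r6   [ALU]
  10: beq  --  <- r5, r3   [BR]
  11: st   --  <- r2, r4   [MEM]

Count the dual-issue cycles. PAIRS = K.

PAIRS = 4

0. or @i0  | RAW+WAW r6
1. xor/ld @i1&i2  | dual
2. sll/sub @i3&i4  | dual
3. xor/st @i5&i6  | dual
4. and @i7  | RAW r3
5. st/xor @i8&i9  | dual
6. beq @i10  | no-port BR/MEM
7. st @i11  | tail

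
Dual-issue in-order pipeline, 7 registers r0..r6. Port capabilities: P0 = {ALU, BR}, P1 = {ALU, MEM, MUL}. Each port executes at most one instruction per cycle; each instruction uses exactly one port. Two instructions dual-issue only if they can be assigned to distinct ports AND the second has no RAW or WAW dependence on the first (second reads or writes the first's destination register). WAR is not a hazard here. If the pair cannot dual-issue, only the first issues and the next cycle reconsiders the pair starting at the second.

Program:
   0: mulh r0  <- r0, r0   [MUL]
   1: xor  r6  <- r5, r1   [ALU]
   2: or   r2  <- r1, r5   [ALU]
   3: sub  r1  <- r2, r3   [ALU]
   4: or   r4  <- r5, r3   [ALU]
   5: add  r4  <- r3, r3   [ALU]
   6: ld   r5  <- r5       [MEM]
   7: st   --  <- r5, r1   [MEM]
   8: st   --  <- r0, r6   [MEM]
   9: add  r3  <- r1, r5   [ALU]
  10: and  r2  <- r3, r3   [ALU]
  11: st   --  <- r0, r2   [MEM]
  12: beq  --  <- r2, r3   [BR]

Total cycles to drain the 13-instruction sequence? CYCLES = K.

CYCLES = 8

[0] i0/i1  mulh.MUL xor.ALU  -- 2-wide
[1] i2  or.ALU  -- RAW r2
[2] i3/i4  sub.ALU or.ALU  -- 2-wide
[3] i5/i6  add.ALU ld.MEM  -- 2-wide
[4] i7  st.MEM  -- no-port MEM/MEM
[5] i8/i9  st.MEM add.ALU  -- 2-wide
[6] i10  and.ALU  -- RAW r2
[7] i11/i12  st.MEM beq.BR  -- 2-wide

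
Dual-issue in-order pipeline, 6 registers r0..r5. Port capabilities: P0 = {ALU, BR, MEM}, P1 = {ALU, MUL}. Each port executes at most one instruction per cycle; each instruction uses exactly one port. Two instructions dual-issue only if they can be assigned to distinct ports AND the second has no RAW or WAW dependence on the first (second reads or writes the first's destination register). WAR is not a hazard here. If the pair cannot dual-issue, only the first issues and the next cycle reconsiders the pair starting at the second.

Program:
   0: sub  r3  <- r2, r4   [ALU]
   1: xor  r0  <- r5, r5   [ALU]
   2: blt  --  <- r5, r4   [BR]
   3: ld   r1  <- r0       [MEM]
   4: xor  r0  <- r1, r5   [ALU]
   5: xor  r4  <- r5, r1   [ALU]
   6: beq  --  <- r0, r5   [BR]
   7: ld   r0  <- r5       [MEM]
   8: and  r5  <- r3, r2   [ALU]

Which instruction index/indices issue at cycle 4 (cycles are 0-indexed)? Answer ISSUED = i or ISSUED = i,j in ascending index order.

  cy0 -> i0/i1 (sub.ALU+xor.ALU) 2-wide
  cy1 -> i2 (blt.BR) no-port BR/MEM
  cy2 -> i3 (ld.MEM) RAW r1
  cy3 -> i4/i5 (xor.ALU+xor.ALU) 2-wide
  cy4 -> i6 (beq.BR) no-port BR/MEM
  cy5 -> i7/i8 (ld.MEM+and.ALU) 2-wide

ISSUED = 6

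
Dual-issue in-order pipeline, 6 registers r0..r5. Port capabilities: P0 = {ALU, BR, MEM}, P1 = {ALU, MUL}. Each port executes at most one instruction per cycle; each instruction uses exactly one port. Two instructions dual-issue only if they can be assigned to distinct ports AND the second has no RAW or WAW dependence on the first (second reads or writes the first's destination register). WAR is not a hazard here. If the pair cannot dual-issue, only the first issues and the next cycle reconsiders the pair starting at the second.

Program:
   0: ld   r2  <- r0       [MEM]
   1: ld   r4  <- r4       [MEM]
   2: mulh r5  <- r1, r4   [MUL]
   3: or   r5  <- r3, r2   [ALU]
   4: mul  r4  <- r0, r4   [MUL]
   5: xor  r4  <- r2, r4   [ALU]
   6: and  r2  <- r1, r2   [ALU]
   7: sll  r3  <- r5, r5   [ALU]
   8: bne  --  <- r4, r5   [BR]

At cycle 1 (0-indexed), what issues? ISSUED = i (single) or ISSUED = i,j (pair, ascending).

ISSUED = 1

c0: i0 ld  no-port MEM/MEM
c1: i1 ld  RAW r4
c2: i2 mulh  WAW r5
c3: i3/i4 or+mul  2-wide
c4: i5/i6 xor+and  2-wide
c5: i7/i8 sll+bne  2-wide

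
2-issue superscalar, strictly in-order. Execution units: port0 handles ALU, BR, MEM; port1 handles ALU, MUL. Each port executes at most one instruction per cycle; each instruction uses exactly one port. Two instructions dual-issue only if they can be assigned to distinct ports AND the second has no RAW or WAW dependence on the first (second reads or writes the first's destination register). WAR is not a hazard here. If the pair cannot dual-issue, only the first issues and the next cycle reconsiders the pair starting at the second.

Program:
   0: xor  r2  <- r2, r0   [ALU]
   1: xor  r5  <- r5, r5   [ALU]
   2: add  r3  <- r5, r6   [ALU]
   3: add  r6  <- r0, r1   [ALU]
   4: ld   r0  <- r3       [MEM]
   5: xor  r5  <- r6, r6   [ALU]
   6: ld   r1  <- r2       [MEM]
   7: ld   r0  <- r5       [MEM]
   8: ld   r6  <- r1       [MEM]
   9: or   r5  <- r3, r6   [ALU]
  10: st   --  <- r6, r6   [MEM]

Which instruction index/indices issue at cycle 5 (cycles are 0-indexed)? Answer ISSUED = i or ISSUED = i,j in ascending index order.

  cy0 -> i0&i1 (xor.ALU;xor.ALU) 2-wide
  cy1 -> i2&i3 (add.ALU;add.ALU) 2-wide
  cy2 -> i4&i5 (ld.MEM;xor.ALU) 2-wide
  cy3 -> i6 (ld.MEM) no-port MEM/MEM
  cy4 -> i7 (ld.MEM) no-port MEM/MEM
  cy5 -> i8 (ld.MEM) RAW r6
  cy6 -> i9&i10 (or.ALU;st.MEM) 2-wide

ISSUED = 8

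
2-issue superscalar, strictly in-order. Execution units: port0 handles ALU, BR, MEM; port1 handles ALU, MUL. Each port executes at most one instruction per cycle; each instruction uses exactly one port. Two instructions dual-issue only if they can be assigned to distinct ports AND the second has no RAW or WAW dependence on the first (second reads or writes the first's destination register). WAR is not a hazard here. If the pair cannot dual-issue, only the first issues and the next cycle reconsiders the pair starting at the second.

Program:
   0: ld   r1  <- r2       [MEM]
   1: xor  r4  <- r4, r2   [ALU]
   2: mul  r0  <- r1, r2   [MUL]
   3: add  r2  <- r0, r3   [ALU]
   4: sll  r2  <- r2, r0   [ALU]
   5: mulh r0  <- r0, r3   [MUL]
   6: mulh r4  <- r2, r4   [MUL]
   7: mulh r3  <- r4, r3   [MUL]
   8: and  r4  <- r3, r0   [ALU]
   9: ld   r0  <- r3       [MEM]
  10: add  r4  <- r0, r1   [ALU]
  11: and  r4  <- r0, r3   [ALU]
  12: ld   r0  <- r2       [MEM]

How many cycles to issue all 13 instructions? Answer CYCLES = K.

CYCLES = 9

[0] i0/i1  ld.MEM;xor.ALU  -- dual
[1] i2  mul.MUL  -- RAW r0
[2] i3  add.ALU  -- RAW+WAW r2
[3] i4/i5  sll.ALU;mulh.MUL  -- dual
[4] i6  mulh.MUL  -- no-port MUL/MUL
[5] i7  mulh.MUL  -- RAW r3
[6] i8/i9  and.ALU;ld.MEM  -- dual
[7] i10  add.ALU  -- WAW r4
[8] i11/i12  and.ALU;ld.MEM  -- dual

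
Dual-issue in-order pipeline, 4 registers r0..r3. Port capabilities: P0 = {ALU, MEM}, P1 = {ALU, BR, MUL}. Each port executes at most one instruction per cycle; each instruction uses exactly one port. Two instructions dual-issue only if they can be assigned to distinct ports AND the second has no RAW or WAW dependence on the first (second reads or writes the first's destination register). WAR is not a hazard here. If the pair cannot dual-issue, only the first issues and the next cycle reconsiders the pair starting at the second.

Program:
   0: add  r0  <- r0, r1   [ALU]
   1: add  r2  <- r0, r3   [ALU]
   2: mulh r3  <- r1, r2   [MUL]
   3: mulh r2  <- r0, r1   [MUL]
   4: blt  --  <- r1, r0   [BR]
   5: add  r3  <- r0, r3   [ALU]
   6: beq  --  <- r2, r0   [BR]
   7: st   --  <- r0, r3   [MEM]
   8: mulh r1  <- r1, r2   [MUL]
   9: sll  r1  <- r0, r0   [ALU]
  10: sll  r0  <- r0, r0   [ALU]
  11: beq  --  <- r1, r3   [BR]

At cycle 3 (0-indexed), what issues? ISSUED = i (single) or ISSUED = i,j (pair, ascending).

  cy0 -> i0 (add) RAW r0
  cy1 -> i1 (add) RAW r2
  cy2 -> i2 (mulh) no-port MUL/MUL
  cy3 -> i3 (mulh) no-port MUL/BR
  cy4 -> i4,i5 (blt/add) dual
  cy5 -> i6,i7 (beq/st) dual
  cy6 -> i8 (mulh) WAW r1
  cy7 -> i9,i10 (sll/sll) dual
  cy8 -> i11 (beq) tail

ISSUED = 3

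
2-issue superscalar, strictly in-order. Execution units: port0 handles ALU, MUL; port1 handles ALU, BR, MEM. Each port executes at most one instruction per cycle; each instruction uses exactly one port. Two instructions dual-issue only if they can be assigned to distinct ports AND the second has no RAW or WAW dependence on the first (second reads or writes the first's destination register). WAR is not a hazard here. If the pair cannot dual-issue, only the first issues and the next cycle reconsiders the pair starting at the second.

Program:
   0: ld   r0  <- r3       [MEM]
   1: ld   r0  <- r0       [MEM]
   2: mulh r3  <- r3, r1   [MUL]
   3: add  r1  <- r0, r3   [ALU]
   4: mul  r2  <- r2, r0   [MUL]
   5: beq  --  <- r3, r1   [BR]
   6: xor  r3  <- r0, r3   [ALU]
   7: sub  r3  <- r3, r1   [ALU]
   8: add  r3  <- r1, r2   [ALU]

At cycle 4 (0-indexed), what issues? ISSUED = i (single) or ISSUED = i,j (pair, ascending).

ISSUED = 7

#0 head=0: ld i0 no-port MEM/MEM
#1 head=1: ld mulh i1/i2 pair
#2 head=3: add mul i3/i4 pair
#3 head=5: beq xor i5/i6 pair
#4 head=7: sub i7 WAW r3
#5 head=8: add i8 tail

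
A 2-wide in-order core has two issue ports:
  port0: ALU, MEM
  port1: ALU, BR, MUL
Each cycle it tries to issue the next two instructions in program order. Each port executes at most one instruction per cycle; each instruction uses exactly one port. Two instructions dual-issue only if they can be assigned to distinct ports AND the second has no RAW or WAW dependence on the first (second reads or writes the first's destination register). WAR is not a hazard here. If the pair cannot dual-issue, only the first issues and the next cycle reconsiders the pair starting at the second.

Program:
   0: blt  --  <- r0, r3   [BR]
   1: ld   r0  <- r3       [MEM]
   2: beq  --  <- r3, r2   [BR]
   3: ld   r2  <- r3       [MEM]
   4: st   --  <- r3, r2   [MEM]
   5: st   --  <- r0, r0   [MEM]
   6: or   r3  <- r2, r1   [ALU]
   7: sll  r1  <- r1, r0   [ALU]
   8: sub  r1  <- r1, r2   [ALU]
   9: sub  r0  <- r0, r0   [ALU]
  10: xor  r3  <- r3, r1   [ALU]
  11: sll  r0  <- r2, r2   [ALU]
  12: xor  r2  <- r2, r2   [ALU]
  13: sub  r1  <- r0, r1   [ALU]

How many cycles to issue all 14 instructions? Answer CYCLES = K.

#0 head=0: blt.BR ld.MEM i0/i1 dual
#1 head=2: beq.BR ld.MEM i2/i3 dual
#2 head=4: st.MEM i4 no-port MEM/MEM
#3 head=5: st.MEM or.ALU i5/i6 dual
#4 head=7: sll.ALU i7 RAW+WAW r1
#5 head=8: sub.ALU sub.ALU i8/i9 dual
#6 head=10: xor.ALU sll.ALU i10/i11 dual
#7 head=12: xor.ALU sub.ALU i12/i13 dual

CYCLES = 8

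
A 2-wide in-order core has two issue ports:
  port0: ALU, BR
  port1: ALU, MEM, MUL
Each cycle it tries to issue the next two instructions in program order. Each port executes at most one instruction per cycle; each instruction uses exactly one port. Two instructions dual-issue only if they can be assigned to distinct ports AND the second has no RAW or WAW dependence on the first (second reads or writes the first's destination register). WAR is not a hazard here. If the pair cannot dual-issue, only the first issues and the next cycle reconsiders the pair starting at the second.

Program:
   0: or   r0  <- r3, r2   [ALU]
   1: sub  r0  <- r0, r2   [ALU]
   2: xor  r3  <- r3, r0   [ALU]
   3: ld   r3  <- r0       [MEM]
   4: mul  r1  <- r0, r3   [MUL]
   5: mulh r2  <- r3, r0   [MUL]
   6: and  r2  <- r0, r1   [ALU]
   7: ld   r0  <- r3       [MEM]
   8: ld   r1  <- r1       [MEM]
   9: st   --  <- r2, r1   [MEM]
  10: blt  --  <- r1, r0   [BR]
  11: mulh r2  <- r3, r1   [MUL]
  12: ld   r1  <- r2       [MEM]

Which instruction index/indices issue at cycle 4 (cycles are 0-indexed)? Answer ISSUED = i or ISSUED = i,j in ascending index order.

[0] i0  or.ALU  -- RAW+WAW r0
[1] i1  sub.ALU  -- RAW r0
[2] i2  xor.ALU  -- WAW r3
[3] i3  ld.MEM  -- no-port MEM/MUL
[4] i4  mul.MUL  -- no-port MUL/MUL
[5] i5  mulh.MUL  -- WAW r2
[6] i6,i7  and.ALU+ld.MEM  -- pair
[7] i8  ld.MEM  -- no-port MEM/MEM
[8] i9,i10  st.MEM+blt.BR  -- pair
[9] i11  mulh.MUL  -- no-port MUL/MEM
[10] i12  ld.MEM  -- tail

ISSUED = 4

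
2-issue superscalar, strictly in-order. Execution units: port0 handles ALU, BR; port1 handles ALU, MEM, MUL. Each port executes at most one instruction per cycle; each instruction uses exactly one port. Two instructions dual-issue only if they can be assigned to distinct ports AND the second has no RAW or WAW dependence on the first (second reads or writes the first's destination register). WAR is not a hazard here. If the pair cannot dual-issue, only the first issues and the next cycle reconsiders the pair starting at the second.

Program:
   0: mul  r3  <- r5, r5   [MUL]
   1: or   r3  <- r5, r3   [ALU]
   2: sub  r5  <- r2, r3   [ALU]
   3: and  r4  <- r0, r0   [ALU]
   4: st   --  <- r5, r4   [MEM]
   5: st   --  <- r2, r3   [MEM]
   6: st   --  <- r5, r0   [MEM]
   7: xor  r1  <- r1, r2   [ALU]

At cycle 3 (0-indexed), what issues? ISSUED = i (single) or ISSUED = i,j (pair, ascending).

ISSUED = 4

  cy0 -> i0 (mul) RAW+WAW r3
  cy1 -> i1 (or) RAW r3
  cy2 -> i2+i3 (sub+and) pair
  cy3 -> i4 (st) no-port MEM/MEM
  cy4 -> i5 (st) no-port MEM/MEM
  cy5 -> i6+i7 (st+xor) pair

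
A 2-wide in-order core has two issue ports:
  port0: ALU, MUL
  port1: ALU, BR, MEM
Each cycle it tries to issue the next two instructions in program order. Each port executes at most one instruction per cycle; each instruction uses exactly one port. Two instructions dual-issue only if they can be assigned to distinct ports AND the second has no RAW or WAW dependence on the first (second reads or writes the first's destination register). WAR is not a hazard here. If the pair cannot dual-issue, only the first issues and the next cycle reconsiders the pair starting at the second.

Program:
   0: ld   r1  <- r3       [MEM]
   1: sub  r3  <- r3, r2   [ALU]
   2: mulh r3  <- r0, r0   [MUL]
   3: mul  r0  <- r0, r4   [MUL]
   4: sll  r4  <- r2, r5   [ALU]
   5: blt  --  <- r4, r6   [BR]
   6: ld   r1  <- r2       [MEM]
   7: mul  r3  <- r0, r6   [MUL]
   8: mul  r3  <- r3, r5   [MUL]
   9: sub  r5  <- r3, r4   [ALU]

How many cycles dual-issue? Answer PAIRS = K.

t=0 i0+i1:ld.MEM sub.ALU ; 2-wide
t=1 i2:mulh.MUL ; no-port MUL/MUL
t=2 i3+i4:mul.MUL sll.ALU ; 2-wide
t=3 i5:blt.BR ; no-port BR/MEM
t=4 i6+i7:ld.MEM mul.MUL ; 2-wide
t=5 i8:mul.MUL ; RAW r3
t=6 i9:sub.ALU ; tail

PAIRS = 3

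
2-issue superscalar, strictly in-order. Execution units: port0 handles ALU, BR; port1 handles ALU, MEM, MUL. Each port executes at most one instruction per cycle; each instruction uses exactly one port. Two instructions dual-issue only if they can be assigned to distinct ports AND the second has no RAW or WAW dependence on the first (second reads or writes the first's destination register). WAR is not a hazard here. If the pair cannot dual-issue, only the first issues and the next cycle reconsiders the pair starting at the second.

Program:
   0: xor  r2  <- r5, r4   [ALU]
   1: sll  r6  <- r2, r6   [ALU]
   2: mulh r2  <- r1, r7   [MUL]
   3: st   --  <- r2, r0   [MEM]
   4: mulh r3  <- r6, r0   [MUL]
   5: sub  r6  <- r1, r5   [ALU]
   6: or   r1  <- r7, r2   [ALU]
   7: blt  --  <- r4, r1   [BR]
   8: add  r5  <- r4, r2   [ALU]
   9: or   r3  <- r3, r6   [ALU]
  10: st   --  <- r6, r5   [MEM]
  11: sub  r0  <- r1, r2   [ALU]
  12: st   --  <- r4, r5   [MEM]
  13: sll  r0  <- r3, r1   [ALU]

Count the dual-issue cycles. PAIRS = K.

[0] i0  xor  -- RAW r2
[1] i1&i2  sll;mulh  -- 2-wide
[2] i3  st  -- no-port MEM/MUL
[3] i4&i5  mulh;sub  -- 2-wide
[4] i6  or  -- RAW r1
[5] i7&i8  blt;add  -- 2-wide
[6] i9&i10  or;st  -- 2-wide
[7] i11&i12  sub;st  -- 2-wide
[8] i13  sll  -- tail

PAIRS = 5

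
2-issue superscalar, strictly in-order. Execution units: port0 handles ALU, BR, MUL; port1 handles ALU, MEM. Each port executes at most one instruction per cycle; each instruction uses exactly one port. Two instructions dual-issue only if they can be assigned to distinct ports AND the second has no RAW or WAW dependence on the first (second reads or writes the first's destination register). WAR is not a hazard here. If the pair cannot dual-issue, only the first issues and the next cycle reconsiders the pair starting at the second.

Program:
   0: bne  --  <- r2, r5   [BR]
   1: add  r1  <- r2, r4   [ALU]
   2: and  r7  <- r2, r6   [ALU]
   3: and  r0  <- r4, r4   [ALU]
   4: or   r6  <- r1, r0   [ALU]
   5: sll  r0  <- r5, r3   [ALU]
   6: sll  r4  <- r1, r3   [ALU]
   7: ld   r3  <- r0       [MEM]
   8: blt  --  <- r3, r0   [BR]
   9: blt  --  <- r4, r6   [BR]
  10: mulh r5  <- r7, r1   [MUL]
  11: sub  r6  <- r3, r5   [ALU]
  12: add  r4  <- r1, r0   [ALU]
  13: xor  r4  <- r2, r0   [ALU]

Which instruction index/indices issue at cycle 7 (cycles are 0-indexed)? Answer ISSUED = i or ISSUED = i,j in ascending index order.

ISSUED = 11,12

0. bne add @i0+i1  | 2-wide
1. and and @i2+i3  | 2-wide
2. or sll @i4+i5  | 2-wide
3. sll ld @i6+i7  | 2-wide
4. blt @i8  | no-port BR/BR
5. blt @i9  | no-port BR/MUL
6. mulh @i10  | RAW r5
7. sub add @i11+i12  | 2-wide
8. xor @i13  | tail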